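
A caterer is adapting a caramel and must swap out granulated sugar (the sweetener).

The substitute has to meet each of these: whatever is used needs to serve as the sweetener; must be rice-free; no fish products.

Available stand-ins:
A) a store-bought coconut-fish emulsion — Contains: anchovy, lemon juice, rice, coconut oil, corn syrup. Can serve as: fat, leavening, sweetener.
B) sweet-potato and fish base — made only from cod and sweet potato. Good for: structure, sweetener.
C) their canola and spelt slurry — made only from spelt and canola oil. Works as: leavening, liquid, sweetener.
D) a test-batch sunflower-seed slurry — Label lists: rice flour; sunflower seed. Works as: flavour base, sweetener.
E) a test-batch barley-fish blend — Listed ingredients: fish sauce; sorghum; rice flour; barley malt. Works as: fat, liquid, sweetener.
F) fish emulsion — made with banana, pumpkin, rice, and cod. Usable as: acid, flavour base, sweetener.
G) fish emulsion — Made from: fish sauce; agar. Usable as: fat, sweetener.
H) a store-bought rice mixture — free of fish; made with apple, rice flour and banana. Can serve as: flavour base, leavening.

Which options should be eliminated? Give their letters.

A: has rice, so not rice-free; has anchovy, so not fish-free — reject
B: has cod, so not fish-free — out
C: works as a sweetener, no rice, no fish — valid
D: has rice flour, so not rice-free — out
E: has rice flour, so not rice-free; has fish sauce, so not fish-free — reject
F: has rice, so not rice-free; has cod, so not fish-free — reject
G: has fish sauce, so not fish-free — reject
H: not usable as a sweetener; has rice flour, so not rice-free — reject

A, B, D, E, F, G, H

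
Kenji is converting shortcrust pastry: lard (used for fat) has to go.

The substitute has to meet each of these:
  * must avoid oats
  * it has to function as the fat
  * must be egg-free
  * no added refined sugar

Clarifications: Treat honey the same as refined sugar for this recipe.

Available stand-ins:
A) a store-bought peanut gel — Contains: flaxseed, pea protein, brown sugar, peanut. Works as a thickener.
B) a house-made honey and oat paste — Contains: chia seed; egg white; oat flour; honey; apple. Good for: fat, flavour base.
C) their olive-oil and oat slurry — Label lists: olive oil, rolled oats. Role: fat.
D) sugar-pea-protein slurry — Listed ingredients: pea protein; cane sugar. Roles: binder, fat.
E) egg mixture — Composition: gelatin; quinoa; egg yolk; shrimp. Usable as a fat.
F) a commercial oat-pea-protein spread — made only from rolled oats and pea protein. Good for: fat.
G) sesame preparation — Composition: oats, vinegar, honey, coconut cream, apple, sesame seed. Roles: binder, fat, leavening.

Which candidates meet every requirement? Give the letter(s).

A: not usable as a fat; has brown sugar, so not no-added-sugar — out
B: has honey, so not no-added-sugar; has egg white, so not egg-free (and 1 more) — reject
C: has rolled oats, so not oat-free — no
D: has cane sugar, so not no-added-sugar — out
E: has egg yolk, so not egg-free — no
F: has rolled oats, so not oat-free — reject
G: has honey, so not no-added-sugar; has oats, so not oat-free — reject

none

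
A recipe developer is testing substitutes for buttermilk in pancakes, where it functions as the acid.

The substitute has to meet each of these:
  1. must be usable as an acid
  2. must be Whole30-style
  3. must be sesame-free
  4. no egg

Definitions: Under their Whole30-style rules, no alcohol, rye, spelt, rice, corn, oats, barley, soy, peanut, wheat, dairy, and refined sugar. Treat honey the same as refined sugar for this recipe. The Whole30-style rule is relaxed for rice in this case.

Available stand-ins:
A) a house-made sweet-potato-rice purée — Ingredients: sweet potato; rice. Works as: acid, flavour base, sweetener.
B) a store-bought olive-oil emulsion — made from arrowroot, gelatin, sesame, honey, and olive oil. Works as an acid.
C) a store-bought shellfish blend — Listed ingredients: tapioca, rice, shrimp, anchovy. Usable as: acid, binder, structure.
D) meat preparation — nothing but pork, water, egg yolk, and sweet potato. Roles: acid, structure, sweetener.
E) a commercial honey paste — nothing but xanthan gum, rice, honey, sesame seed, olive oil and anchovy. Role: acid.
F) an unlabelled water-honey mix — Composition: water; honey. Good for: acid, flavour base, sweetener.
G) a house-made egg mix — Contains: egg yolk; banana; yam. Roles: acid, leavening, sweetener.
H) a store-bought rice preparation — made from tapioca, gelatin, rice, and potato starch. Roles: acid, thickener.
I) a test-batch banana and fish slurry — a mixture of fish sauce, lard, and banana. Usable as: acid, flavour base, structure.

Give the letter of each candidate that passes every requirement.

A, C, H, I

A: rice is permitted under the Whole30-style carve-out; nothing else excluded — valid
B: has honey, so not Whole30-style; has sesame, so not sesame-free — out
C: rice is permitted under the Whole30-style carve-out; nothing else excluded — keep
D: has egg yolk, so not egg-free — out
E: has honey, so not Whole30-style; has sesame seed, so not sesame-free — out
F: has honey, so not Whole30-style — out
G: has egg yolk, so not egg-free — no
H: rice is permitted under the Whole30-style carve-out; nothing else excluded — valid
I: only fish sauce, lard, and banana; none excluded — OK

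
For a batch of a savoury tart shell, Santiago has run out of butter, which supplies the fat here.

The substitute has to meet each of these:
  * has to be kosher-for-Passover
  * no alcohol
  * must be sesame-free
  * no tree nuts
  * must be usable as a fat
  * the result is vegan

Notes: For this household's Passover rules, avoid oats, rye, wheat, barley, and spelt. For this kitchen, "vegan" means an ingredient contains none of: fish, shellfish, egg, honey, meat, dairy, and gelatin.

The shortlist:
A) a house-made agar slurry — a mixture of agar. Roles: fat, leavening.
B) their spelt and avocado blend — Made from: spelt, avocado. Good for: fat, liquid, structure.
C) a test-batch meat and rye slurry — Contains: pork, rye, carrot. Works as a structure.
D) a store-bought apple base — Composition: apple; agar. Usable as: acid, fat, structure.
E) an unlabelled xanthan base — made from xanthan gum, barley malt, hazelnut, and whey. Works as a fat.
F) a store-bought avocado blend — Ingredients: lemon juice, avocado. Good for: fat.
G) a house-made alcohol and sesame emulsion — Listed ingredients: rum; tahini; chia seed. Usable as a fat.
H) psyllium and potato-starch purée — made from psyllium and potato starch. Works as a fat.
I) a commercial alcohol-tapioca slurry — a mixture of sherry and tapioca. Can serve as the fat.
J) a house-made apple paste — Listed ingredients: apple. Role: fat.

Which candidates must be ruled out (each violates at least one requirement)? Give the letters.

A: no alcohol, kosher-for-Passover — OK
B: has spelt, so not kosher-for-Passover — no
C: not usable as a fat; has rye, so not kosher-for-Passover (and 1 more) — reject
D: nothing on the exclusion list — OK
E: has barley malt, so not kosher-for-Passover; has whey, so not vegan (and 1 more) — out
F: every rule checks out — valid
G: has tahini, so not sesame-free; has rum, so not alcohol-free — reject
H: all constraints satisfied — valid
I: has sherry, so not alcohol-free — no
J: vegan, no alcohol — valid

B, C, E, G, I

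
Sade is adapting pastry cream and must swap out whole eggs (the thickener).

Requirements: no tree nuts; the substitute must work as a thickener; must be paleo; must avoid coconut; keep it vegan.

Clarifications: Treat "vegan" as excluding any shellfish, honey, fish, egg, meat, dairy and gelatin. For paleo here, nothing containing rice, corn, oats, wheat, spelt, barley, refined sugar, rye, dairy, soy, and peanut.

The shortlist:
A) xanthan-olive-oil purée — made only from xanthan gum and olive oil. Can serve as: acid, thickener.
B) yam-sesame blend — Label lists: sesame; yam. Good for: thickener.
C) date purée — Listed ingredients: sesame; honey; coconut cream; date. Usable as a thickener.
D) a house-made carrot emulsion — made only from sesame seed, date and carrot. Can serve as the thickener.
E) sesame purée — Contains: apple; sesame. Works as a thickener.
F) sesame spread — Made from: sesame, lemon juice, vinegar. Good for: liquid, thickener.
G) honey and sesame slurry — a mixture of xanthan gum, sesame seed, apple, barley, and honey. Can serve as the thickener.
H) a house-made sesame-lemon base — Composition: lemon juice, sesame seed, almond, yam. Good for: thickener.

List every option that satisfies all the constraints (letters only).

A: only olive oil and xanthan gum; none excluded — keep
B: works as a thickener, vegan, no coconut — keep
C: has honey, so not vegan; has coconut cream, so not coconut-free — no
D: only sesame seed, date, and carrot; none excluded — keep
E: every rule checks out — OK
F: only sesame, vinegar, and lemon juice; none excluded — keep
G: has honey, so not vegan; has barley, so not paleo — out
H: has almond, so not tree-nut-free — reject

A, B, D, E, F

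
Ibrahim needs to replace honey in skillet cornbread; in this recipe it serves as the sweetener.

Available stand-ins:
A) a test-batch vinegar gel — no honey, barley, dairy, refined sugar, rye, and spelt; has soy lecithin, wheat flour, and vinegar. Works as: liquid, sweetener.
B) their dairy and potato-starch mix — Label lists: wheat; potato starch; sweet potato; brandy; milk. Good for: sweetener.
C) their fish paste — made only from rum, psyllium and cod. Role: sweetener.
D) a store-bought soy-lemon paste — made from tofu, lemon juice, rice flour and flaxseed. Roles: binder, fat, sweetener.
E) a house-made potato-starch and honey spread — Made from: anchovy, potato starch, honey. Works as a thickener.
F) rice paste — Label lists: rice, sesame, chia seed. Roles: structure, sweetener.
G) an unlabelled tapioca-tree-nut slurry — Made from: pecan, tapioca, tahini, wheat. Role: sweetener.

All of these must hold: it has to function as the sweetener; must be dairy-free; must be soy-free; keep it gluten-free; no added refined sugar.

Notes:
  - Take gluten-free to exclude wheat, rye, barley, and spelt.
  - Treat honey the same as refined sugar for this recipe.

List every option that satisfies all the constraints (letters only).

C, F

A: has wheat flour, so not gluten-free; has soy lecithin, so not soy-free — no
B: has wheat, so not gluten-free; has milk, so not dairy-free — reject
C: works as a sweetener, gluten-free, no dairy — valid
D: has tofu, so not soy-free — reject
E: not usable as a sweetener; has honey, so not no-added-sugar — no
F: all constraints satisfied — valid
G: has wheat, so not gluten-free — no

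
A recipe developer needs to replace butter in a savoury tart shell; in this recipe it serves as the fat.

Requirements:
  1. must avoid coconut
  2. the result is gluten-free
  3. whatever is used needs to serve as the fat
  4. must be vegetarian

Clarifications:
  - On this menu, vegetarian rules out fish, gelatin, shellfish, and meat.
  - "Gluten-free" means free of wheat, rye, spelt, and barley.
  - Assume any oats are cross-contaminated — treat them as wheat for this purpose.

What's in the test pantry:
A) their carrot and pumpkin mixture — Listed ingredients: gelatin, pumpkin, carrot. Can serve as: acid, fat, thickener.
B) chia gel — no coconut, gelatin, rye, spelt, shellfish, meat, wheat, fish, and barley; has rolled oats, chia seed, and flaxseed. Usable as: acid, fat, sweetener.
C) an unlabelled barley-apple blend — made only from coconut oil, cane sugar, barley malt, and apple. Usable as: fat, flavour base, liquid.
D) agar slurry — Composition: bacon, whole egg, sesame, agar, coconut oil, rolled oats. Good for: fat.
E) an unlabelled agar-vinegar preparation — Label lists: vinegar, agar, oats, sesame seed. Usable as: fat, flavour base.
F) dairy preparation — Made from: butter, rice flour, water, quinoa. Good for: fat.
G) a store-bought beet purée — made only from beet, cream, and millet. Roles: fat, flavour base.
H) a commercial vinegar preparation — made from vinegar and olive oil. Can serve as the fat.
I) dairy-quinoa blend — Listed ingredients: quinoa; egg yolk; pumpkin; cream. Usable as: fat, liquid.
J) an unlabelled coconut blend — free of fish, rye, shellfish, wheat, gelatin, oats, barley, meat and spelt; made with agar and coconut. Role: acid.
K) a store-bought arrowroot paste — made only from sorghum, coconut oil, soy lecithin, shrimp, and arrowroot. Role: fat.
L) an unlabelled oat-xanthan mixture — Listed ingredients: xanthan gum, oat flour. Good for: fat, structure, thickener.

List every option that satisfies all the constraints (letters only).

F, G, H, I

A: has gelatin, so not vegetarian — reject
B: has rolled oats, so not gluten-free — reject
C: has barley malt, so not gluten-free; has coconut oil, so not coconut-free — out
D: has bacon, so not vegetarian; has rolled oats, so not gluten-free (and 1 more) — no
E: has oats, so not gluten-free — out
F: vegetarian, gluten-free — keep
G: nothing on the exclusion list — valid
H: only vinegar and olive oil; none excluded — keep
I: cream and egg yolk etc. — none of it excluded — valid
J: not usable as a fat; has coconut, so not coconut-free — no
K: has shrimp, so not vegetarian; has coconut oil, so not coconut-free — reject
L: has oat flour, so not gluten-free — reject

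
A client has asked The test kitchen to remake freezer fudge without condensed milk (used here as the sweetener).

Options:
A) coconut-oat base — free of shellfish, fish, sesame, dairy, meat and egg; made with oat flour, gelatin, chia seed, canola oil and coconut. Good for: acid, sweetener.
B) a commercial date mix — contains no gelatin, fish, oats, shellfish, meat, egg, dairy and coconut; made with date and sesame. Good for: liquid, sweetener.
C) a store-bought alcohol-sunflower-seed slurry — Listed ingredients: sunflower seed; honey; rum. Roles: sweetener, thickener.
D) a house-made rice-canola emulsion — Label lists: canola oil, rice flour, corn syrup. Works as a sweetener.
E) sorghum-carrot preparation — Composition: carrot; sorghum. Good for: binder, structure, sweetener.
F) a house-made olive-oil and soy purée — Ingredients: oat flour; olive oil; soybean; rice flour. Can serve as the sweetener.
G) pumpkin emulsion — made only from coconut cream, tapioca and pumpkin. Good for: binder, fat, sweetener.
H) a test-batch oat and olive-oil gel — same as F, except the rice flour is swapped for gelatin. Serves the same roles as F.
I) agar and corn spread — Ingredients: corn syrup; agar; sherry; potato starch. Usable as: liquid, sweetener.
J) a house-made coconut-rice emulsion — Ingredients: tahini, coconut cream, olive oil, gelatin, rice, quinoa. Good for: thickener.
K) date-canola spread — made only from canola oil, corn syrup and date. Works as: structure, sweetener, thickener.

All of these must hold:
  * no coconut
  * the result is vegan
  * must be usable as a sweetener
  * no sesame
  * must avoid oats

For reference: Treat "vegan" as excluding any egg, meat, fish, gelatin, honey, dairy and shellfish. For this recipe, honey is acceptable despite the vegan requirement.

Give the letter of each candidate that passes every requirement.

C, D, E, I, K

A: has gelatin, so not vegan; has oat flour, so not oat-free (and 1 more) — reject
B: has sesame, so not sesame-free — out
C: honey is permitted under the vegan carve-out; nothing else excluded — keep
D: only corn syrup, rice flour, and canola oil; none excluded — keep
E: nothing on the exclusion list — keep
F: has oat flour, so not oat-free — reject
G: has coconut cream, so not coconut-free — out
H: has gelatin, so not vegan; has oat flour, so not oat-free — out
I: no coconut, vegan — valid
J: not usable as a sweetener; has gelatin, so not vegan (and 2 more) — out
K: every rule checks out — keep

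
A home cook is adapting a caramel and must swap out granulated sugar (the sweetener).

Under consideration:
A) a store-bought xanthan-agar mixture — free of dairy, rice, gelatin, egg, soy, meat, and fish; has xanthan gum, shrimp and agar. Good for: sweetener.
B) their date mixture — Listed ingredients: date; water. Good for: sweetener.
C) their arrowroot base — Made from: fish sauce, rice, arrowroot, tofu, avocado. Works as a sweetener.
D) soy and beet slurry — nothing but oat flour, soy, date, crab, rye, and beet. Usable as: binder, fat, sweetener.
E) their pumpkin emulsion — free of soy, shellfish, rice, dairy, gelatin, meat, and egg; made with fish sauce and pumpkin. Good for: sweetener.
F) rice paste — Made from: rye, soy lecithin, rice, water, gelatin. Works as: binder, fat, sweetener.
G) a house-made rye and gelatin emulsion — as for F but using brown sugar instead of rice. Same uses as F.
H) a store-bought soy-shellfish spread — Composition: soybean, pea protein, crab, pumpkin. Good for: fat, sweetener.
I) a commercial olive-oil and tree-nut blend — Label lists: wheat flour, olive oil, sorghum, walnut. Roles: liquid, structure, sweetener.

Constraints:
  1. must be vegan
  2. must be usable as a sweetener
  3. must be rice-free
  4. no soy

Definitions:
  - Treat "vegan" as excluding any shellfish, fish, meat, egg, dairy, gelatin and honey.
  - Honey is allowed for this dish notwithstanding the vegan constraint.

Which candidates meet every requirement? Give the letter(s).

B, I

A: has shrimp, so not vegan — out
B: vegan, no rice — keep
C: has fish sauce, so not vegan; has rice, so not rice-free (and 1 more) — reject
D: has crab, so not vegan; has soy, so not soy-free — reject
E: has fish sauce, so not vegan — out
F: has gelatin, so not vegan; has rice, so not rice-free (and 1 more) — no
G: has gelatin, so not vegan; has soy lecithin, so not soy-free — out
H: has crab, so not vegan; has soybean, so not soy-free — out
I: walnut and wheat flour etc. — none of it excluded — valid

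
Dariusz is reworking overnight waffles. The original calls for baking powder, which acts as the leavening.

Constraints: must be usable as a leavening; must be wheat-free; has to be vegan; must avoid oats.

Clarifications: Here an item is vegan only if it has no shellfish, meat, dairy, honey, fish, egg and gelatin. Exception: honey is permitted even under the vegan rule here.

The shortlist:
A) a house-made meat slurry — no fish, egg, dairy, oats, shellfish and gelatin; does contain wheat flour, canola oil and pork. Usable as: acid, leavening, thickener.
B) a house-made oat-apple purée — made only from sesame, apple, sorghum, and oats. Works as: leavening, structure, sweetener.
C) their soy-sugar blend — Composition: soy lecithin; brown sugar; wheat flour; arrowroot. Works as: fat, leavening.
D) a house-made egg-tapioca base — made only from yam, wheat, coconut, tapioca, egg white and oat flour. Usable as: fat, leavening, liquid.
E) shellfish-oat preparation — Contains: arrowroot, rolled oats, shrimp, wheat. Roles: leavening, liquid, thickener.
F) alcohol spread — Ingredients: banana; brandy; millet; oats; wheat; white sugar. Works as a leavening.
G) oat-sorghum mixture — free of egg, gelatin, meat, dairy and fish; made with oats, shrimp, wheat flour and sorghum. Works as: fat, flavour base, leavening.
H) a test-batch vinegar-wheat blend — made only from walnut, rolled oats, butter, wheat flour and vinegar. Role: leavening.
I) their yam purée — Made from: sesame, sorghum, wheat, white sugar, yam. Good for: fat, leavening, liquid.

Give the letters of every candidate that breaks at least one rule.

A: has pork, so not vegan; has wheat flour, so not wheat-free — no
B: has oats, so not oat-free — no
C: has wheat flour, so not wheat-free — reject
D: has egg white, so not vegan; has oat flour, so not oat-free (and 1 more) — no
E: has shrimp, so not vegan; has rolled oats, so not oat-free (and 1 more) — no
F: has oats, so not oat-free; has wheat, so not wheat-free — out
G: has shrimp, so not vegan; has oats, so not oat-free (and 1 more) — reject
H: has butter, so not vegan; has rolled oats, so not oat-free (and 1 more) — reject
I: has wheat, so not wheat-free — no

A, B, C, D, E, F, G, H, I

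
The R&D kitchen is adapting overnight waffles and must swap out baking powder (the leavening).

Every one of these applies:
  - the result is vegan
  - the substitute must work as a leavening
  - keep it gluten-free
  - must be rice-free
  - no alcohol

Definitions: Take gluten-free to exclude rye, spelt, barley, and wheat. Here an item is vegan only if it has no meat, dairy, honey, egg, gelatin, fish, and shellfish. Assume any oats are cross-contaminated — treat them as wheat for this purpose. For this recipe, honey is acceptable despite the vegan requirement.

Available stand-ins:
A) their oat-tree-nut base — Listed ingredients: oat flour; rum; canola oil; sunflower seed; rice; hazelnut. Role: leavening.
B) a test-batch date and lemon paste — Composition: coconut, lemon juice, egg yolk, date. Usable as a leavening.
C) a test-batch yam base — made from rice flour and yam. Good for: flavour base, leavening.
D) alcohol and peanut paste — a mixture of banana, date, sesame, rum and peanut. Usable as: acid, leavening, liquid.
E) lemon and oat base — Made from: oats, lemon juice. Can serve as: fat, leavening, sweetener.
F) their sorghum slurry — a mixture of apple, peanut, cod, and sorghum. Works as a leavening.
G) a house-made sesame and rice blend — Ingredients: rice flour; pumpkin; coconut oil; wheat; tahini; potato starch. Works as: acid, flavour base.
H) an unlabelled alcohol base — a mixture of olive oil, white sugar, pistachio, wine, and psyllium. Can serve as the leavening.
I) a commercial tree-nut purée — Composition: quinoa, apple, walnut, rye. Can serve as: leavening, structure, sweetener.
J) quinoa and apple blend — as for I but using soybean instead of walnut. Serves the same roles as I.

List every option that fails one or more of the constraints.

A, B, C, D, E, F, G, H, I, J

A: has oat flour, so not gluten-free; has rice, so not rice-free (and 1 more) — reject
B: has egg yolk, so not vegan — no
C: has rice flour, so not rice-free — no
D: has rum, so not alcohol-free — no
E: has oats, so not gluten-free — reject
F: has cod, so not vegan — no
G: not usable as a leavening; has wheat, so not gluten-free (and 1 more) — out
H: has wine, so not alcohol-free — out
I: has rye, so not gluten-free — out
J: has rye, so not gluten-free — no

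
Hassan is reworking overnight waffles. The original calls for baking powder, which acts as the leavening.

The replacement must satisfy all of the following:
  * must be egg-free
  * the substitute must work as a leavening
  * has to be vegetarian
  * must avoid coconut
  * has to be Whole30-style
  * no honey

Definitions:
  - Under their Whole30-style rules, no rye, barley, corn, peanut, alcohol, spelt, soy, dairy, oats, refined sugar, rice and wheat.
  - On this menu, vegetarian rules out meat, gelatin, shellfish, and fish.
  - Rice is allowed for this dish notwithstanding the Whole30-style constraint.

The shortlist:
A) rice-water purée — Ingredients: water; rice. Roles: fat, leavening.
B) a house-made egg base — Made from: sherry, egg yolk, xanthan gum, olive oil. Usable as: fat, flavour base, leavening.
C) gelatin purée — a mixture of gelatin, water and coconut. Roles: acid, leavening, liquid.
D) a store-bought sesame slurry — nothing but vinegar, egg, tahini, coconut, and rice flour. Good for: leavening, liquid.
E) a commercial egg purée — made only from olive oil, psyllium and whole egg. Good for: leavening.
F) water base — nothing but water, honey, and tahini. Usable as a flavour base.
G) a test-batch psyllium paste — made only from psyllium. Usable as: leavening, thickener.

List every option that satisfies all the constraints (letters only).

A, G

A: rice is permitted under the Whole30-style carve-out; nothing else excluded — valid
B: has sherry, so not Whole30-style; has egg yolk, so not egg-free — reject
C: has gelatin, so not vegetarian; has coconut, so not coconut-free — no
D: has coconut, so not coconut-free; has egg, so not egg-free — out
E: has whole egg, so not egg-free — no
F: not usable as a leavening; has honey, so not honey-free — reject
G: nothing on the exclusion list — keep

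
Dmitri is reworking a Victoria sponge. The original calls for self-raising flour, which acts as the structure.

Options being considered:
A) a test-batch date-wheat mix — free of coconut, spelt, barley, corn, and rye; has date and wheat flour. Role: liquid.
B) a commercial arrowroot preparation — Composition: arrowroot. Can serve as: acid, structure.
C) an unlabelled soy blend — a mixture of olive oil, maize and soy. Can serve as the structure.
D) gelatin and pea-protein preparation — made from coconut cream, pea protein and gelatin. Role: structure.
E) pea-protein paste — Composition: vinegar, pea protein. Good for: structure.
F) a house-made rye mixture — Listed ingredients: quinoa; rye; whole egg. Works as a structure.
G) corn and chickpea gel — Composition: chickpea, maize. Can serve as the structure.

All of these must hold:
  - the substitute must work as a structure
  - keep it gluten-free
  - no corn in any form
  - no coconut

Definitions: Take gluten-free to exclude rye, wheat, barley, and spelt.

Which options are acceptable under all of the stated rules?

A: not usable as a structure; has wheat flour, so not gluten-free — no
B: works as a structure, no corn, gluten-free — OK
C: has maize, so not corn-free — out
D: has coconut cream, so not coconut-free — reject
E: nothing on the exclusion list — OK
F: has rye, so not gluten-free — reject
G: has maize, so not corn-free — out

B, E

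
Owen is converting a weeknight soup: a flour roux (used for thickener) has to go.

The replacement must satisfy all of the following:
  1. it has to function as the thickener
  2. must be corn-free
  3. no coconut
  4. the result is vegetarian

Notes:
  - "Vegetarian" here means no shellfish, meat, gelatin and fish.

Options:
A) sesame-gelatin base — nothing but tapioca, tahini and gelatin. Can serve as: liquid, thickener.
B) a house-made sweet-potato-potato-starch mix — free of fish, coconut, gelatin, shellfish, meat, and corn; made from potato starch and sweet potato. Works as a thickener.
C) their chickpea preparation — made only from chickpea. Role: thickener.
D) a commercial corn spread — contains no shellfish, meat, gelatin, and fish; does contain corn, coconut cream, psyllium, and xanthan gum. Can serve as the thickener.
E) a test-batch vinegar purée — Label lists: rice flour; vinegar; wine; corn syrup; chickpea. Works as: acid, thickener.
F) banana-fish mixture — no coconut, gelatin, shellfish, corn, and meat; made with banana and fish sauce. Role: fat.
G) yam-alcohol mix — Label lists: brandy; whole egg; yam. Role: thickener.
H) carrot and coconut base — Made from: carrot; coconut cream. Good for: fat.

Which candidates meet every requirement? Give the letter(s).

A: has gelatin, so not vegetarian — reject
B: works as a thickener, no coconut, no corn — OK
C: all constraints satisfied — keep
D: has coconut cream, so not coconut-free; has corn, so not corn-free — no
E: has corn syrup, so not corn-free — out
F: not usable as a thickener; has fish sauce, so not vegetarian — no
G: only brandy, whole egg, and yam; none excluded — OK
H: not usable as a thickener; has coconut cream, so not coconut-free — out

B, C, G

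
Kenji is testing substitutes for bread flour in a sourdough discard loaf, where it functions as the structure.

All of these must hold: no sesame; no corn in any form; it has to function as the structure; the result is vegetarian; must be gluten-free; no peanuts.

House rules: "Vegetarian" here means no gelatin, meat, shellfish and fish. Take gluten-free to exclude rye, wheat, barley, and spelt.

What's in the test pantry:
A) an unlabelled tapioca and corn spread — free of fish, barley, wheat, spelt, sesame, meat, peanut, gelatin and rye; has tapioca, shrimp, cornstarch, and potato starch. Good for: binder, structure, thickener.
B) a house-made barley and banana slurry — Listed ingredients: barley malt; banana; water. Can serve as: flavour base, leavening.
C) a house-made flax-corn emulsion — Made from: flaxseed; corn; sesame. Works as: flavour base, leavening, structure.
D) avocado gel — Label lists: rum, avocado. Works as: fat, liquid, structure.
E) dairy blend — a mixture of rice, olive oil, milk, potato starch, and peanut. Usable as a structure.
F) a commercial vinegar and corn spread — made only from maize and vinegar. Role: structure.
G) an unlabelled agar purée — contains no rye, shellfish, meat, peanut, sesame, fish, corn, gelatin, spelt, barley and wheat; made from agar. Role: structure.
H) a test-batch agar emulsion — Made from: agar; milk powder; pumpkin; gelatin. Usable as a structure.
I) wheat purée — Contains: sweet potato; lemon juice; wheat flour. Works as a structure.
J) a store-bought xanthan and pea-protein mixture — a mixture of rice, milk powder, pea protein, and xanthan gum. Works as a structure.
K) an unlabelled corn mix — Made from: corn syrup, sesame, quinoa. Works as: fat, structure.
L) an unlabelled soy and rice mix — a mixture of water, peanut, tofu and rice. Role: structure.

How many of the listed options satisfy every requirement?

3

A: has shrimp, so not vegetarian; has cornstarch, so not corn-free — out
B: not usable as a structure; has barley malt, so not gluten-free — no
C: has sesame, so not sesame-free; has corn, so not corn-free — no
D: only rum and avocado; none excluded — OK
E: has peanut, so not peanut-free — out
F: has maize, so not corn-free — reject
G: all constraints satisfied — keep
H: has gelatin, so not vegetarian — out
I: has wheat flour, so not gluten-free — reject
J: nothing on the exclusion list — OK
K: has sesame, so not sesame-free; has corn syrup, so not corn-free — no
L: has peanut, so not peanut-free — out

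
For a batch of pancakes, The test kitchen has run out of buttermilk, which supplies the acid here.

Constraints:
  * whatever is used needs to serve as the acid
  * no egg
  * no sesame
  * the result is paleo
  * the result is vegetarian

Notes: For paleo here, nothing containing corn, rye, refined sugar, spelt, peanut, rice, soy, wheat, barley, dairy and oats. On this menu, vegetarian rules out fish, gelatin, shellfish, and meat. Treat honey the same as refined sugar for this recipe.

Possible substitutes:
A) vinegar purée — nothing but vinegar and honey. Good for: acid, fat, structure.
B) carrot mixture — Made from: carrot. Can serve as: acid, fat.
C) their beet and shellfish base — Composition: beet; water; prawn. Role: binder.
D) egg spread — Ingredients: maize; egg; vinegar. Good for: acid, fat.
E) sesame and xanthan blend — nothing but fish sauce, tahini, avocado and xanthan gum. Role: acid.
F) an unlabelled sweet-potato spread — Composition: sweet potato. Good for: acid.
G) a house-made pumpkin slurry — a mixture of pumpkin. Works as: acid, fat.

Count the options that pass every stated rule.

3

A: has honey, so not paleo — no
B: only carrot; none excluded — valid
C: not usable as an acid; has prawn, so not vegetarian — out
D: has maize, so not paleo; has egg, so not egg-free — reject
E: has fish sauce, so not vegetarian; has tahini, so not sesame-free — out
F: every rule checks out — valid
G: every rule checks out — valid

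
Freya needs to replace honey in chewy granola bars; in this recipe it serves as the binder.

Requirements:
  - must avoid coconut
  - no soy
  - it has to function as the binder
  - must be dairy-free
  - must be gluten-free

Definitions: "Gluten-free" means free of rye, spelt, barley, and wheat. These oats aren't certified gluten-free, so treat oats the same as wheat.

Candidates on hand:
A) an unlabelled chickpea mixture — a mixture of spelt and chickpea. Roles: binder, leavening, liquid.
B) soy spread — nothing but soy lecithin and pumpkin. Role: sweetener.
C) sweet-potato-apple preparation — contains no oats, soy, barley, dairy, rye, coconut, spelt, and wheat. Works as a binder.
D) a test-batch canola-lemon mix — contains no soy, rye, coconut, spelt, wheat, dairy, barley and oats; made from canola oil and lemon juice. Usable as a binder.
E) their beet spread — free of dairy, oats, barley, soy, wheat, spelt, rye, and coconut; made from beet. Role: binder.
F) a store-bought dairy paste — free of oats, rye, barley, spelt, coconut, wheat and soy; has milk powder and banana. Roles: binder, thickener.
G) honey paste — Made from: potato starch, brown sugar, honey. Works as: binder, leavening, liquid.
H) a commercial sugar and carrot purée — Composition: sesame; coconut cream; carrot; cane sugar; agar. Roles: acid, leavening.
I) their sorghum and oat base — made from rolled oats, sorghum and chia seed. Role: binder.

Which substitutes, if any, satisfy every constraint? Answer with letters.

C, D, E, G

A: has spelt, so not gluten-free — out
B: not usable as a binder; has soy lecithin, so not soy-free — out
C: works as a binder, no soy, gluten-free — valid
D: works as a binder, gluten-free, no soy — OK
E: works as a binder, no coconut, no dairy — keep
F: has milk powder, so not dairy-free — out
G: no coconut, no soy — OK
H: not usable as a binder; has coconut cream, so not coconut-free — reject
I: has rolled oats, so not gluten-free — no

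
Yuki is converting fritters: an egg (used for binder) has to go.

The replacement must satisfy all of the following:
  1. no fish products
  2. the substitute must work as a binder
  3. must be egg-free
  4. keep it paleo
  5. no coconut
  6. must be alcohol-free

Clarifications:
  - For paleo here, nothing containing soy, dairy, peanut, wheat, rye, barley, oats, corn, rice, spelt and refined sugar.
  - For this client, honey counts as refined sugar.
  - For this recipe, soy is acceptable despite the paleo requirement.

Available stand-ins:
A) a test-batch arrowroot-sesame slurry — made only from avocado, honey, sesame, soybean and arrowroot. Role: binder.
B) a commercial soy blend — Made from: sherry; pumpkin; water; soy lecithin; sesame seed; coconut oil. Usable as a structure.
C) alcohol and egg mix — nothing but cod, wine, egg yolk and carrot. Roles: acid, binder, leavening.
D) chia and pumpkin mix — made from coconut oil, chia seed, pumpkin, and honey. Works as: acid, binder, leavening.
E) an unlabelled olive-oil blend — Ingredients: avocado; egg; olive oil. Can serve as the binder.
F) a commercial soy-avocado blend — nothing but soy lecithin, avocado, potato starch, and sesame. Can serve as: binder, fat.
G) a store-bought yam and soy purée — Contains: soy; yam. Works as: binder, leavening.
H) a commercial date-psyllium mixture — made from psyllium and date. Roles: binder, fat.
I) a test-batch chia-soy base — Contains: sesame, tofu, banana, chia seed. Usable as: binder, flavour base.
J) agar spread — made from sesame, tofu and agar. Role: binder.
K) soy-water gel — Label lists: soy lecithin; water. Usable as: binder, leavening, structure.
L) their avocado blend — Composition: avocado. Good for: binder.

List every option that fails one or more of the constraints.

A, B, C, D, E

A: has honey, so not paleo — out
B: not usable as a binder; has sherry, so not alcohol-free (and 1 more) — out
C: has wine, so not alcohol-free; has cod, so not fish-free (and 1 more) — out
D: has honey, so not paleo; has coconut oil, so not coconut-free — no
E: has egg, so not egg-free — out
F: soy is permitted under the paleo carve-out; nothing else excluded — valid
G: soy is permitted under the paleo carve-out; nothing else excluded — valid
H: no egg, no coconut — OK
I: soy is permitted under the paleo carve-out; nothing else excluded — keep
J: soy is permitted under the paleo carve-out; nothing else excluded — keep
K: soy is permitted under the paleo carve-out; nothing else excluded — keep
L: works as a binder, no egg, no alcohol — keep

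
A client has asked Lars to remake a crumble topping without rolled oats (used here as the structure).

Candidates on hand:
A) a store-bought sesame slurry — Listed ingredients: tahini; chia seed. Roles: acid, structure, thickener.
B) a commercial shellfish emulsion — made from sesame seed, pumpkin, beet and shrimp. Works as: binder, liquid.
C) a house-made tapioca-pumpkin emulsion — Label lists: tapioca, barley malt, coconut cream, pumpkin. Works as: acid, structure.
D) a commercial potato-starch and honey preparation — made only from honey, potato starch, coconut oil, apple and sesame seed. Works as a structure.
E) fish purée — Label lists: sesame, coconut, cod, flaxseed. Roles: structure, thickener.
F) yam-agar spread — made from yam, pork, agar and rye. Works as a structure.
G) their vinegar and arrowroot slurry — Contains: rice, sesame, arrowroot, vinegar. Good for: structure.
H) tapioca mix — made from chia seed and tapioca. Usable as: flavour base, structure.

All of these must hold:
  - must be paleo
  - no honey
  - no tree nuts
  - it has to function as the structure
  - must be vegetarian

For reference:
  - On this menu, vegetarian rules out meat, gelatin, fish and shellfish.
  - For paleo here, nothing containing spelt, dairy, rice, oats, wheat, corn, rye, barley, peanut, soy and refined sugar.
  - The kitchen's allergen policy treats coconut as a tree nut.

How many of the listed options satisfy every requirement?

2

A: only tahini and chia seed; none excluded — valid
B: not usable as a structure; has shrimp, so not vegetarian — reject
C: has barley malt, so not paleo; has coconut cream, so not tree-nut-free — no
D: has honey, so not honey-free; has coconut oil, so not tree-nut-free — reject
E: has cod, so not vegetarian; has coconut, so not tree-nut-free — reject
F: has pork, so not vegetarian; has rye, so not paleo — reject
G: has rice, so not paleo — no
H: nothing on the exclusion list — OK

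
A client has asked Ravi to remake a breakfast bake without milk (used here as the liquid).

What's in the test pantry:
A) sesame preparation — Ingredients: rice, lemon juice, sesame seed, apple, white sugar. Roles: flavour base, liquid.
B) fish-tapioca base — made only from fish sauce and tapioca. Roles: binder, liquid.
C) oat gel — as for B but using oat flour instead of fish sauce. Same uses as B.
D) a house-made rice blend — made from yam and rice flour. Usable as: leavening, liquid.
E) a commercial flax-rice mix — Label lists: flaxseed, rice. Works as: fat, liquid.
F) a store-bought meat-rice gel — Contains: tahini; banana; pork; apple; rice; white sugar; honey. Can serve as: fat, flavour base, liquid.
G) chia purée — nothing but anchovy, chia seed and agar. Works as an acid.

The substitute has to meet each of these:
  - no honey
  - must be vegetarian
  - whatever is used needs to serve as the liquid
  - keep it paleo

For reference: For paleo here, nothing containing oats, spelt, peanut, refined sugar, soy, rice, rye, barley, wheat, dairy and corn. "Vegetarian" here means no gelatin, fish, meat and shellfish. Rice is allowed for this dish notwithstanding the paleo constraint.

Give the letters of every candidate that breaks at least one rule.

A: has white sugar, so not paleo — out
B: has fish sauce, so not vegetarian — out
C: has oat flour, so not paleo — no
D: rice is permitted under the paleo carve-out; nothing else excluded — keep
E: rice is permitted under the paleo carve-out; nothing else excluded — OK
F: has white sugar, so not paleo; has pork, so not vegetarian (and 1 more) — no
G: not usable as a liquid; has anchovy, so not vegetarian — out

A, B, C, F, G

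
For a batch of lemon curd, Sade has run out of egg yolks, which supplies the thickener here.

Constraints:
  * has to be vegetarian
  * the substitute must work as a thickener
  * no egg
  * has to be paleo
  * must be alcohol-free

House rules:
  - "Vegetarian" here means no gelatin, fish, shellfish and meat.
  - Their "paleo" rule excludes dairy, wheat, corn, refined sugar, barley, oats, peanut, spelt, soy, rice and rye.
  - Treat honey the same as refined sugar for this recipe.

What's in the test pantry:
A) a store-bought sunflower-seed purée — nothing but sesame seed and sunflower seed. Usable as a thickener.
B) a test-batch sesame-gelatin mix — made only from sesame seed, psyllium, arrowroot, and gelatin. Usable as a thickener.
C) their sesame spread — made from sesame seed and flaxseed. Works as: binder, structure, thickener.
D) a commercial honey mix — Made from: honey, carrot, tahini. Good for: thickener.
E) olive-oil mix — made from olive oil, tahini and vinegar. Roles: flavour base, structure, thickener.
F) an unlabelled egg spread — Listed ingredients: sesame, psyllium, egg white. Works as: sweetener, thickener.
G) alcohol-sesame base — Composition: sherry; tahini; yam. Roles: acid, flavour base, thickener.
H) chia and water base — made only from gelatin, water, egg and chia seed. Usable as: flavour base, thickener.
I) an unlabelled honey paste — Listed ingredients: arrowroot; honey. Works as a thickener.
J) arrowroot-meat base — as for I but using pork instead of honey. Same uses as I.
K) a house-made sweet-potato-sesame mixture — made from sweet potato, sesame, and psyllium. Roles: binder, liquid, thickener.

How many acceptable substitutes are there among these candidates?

A: works as a thickener, vegetarian, paleo — OK
B: has gelatin, so not vegetarian — no
C: only sesame seed and flaxseed; none excluded — keep
D: has honey, so not paleo — out
E: all constraints satisfied — valid
F: has egg white, so not egg-free — reject
G: has sherry, so not alcohol-free — out
H: has gelatin, so not vegetarian; has egg, so not egg-free — no
I: has honey, so not paleo — out
J: has pork, so not vegetarian — no
K: no egg, paleo — valid

4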